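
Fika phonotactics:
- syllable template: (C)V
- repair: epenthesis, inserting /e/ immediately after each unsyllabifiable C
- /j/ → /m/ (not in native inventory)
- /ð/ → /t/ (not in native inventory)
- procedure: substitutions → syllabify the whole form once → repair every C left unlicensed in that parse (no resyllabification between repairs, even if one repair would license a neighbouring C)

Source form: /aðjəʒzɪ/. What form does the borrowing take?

ateməʒezɪ

Substitution: /ð/ → /t/, /j/ → /m/, giving /atməʒzɪ/.
Under (C)V, the unsyllabifiable consonants are /t/, /ʒ/ (no codas are permitted; onsets are limited to one consonant).
Epenthesis after each stranded consonant: /t/ → /te/, /ʒ/ → /ʒe/.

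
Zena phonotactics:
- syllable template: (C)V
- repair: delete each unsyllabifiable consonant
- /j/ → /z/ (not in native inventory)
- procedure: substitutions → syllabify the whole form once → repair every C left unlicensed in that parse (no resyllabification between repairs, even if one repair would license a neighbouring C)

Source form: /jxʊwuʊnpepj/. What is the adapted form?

Substitution: /j/ → /z/, giving /zxʊwuʊnpepz/.
Under (C)V, the unsyllabifiable consonants are /z/, /n/, /p/, /z/ (no codas are permitted; onsets are limited to one consonant).
Deletion applies to /z/, /n/, /p/, /z/.

xʊwuʊpe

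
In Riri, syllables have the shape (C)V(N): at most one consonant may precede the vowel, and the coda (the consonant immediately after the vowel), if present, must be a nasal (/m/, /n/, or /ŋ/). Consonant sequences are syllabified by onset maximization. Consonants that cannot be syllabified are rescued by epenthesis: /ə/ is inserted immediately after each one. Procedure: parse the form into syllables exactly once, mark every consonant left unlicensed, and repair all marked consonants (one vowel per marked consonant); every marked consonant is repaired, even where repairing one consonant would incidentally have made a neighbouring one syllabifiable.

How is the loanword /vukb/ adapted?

Under (C)V(N), the unsyllabifiable consonants are /k/, /b/ (only a nasal (/m/, /n/, or /ŋ/) is licensed in coda position; onsets are limited to one consonant).
Epenthesis after each stranded consonant: /k/ → /kə/, /b/ → /bə/.

vukəbə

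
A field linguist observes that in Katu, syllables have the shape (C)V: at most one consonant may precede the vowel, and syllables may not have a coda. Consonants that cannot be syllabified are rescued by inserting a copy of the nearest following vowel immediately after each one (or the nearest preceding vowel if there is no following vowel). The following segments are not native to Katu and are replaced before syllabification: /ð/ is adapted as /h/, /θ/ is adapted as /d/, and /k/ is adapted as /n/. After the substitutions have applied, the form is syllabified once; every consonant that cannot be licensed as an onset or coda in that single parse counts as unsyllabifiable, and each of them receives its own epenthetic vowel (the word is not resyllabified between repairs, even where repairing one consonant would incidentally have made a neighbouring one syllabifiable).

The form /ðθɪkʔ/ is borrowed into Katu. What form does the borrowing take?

hɪdɪnɪʔɪ

Substitution: /ð/ → /h/, /θ/ → /d/, /k/ → /n/, giving /hdɪnʔ/.
Syllabifying with onset maximization leaves /h/, /n/, /ʔ/ stranded (no codas are permitted; onsets are limited to one consonant).
Inserting the epenthetic vowel yields /h/ → /hɪ/, /n/ → /nɪ/, /ʔ/ → /ʔɪ/.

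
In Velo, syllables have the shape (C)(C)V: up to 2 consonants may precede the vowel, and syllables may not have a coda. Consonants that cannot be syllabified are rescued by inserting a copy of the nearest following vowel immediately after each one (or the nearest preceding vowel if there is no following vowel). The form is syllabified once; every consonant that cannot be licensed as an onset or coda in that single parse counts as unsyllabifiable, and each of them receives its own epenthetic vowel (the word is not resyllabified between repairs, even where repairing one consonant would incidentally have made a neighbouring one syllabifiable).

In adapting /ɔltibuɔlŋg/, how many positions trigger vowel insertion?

3

The unsyllabifiable consonants are /l/, /ŋ/, /g/; each receives one epenthetic vowel.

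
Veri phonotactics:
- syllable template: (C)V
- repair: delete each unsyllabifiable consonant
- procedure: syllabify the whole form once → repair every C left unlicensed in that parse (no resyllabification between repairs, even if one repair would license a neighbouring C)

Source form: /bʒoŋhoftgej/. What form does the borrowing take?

ʒohoge

The consonants /b/, /ŋ/, /f/, /t/, /j/ cannot be parsed into a legal (C)V syllable (no codas are permitted; onsets are limited to one consonant).
Deleting the stranded consonants removes /b/, /ŋ/, /f/, /t/, /j/.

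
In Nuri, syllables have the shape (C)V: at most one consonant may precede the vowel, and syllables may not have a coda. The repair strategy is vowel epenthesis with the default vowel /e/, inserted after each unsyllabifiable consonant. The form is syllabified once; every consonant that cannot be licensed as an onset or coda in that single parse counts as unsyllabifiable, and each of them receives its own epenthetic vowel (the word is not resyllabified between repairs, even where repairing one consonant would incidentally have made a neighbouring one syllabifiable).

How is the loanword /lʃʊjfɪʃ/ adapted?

Syllabifying with onset maximization leaves /l/, /j/, /ʃ/ stranded (no codas are permitted; onsets are limited to one consonant).
Inserting the epenthetic vowel yields /l/ → /le/, /j/ → /je/, /ʃ/ → /ʃe/.

leʃʊjefɪʃe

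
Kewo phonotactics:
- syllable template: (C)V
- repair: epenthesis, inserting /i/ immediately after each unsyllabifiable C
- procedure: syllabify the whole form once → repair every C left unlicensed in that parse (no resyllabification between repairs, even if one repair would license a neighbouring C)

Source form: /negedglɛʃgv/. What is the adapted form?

negedigilɛʃigivi

The consonants /d/, /g/, /ʃ/, /g/, /v/ cannot be parsed into a legal (C)V syllable (no codas are permitted; onsets are limited to one consonant).
Each unlicensed consonant becomes the onset of a new syllable: /d/ → /di/, /g/ → /gi/, /ʃ/ → /ʃi/, /g/ → /gi/, /v/ → /vi/.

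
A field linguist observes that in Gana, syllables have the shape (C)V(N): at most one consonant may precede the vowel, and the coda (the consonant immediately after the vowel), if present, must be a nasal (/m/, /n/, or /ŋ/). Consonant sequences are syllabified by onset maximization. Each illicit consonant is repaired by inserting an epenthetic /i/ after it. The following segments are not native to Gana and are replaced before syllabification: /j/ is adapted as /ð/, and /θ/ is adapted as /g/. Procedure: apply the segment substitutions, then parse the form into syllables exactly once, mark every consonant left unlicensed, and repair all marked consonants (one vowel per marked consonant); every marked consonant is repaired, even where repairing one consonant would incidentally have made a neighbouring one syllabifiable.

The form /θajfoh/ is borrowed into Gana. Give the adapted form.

Substitution: /θ/ → /g/, /j/ → /ð/, giving /gaðfoh/.
The consonants /ð/, /h/ cannot be parsed into a legal (C)V(N) syllable (only a nasal (/m/, /n/, or /ŋ/) is licensed in coda position; onsets are limited to one consonant).
Inserting the epenthetic vowel yields /ð/ → /ði/, /h/ → /hi/.

gaðifohi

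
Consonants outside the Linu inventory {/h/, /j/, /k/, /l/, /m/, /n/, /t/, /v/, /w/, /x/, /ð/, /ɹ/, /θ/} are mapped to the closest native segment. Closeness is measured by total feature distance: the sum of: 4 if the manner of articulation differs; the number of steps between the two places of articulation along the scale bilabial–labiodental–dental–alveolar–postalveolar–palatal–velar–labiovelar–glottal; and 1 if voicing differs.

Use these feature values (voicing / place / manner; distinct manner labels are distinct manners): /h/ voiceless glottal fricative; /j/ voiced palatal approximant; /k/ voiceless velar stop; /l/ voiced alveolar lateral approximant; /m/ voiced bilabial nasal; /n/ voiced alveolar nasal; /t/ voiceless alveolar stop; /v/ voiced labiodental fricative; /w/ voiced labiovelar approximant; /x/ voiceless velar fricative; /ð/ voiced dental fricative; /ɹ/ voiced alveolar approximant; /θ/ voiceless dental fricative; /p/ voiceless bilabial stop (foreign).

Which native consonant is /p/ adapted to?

/t/ is closest: same manner (stop), place distance 3 (bilabial→alveolar), same voicing; total 3. Next closest is /m/ at distance 5.

t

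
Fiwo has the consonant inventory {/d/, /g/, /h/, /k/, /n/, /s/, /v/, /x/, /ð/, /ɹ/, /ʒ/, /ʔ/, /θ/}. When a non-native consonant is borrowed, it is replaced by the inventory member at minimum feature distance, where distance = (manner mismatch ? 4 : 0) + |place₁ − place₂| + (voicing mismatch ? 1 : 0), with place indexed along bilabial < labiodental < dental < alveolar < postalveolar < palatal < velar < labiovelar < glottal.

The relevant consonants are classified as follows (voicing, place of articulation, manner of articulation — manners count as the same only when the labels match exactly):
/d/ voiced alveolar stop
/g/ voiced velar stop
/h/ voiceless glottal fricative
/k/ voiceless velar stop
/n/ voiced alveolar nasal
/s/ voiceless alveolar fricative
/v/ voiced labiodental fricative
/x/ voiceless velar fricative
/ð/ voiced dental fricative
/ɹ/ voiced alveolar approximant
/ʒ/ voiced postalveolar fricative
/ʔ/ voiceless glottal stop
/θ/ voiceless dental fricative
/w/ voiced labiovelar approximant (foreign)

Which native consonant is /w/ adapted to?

/ɹ/ is closest: same manner (approximant), place distance 4 (labiovelar→alveolar), same voicing; total 4. Next closest is /g/ at distance 5.

ɹ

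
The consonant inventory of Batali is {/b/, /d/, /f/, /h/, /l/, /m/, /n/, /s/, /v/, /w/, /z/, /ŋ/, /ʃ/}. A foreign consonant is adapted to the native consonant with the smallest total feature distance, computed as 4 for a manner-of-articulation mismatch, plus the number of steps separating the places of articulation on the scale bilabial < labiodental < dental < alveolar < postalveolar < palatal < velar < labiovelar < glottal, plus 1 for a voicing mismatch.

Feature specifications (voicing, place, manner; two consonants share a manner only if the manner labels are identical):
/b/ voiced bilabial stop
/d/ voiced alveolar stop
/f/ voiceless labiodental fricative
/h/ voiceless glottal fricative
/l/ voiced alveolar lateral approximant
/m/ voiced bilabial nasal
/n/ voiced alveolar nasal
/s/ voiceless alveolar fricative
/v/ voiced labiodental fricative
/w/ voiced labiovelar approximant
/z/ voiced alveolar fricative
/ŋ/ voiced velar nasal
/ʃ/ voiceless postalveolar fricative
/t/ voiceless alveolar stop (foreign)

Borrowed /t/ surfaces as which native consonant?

d

/d/ is closest: same manner (stop), place distance 0 (alveolar→alveolar), voicing differs (+1); total 1. Next closest is /b/ at distance 4.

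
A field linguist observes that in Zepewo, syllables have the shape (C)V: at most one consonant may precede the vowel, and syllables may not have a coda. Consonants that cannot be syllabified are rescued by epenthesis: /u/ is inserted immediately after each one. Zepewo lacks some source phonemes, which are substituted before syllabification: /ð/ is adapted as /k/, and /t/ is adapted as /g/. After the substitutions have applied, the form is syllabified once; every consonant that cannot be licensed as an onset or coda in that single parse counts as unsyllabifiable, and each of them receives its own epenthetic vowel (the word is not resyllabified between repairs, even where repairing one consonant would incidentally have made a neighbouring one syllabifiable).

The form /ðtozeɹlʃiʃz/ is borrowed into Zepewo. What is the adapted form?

Substitution: /ð/ → /k/, /t/ → /g/, giving /kgozeɹlʃiʃz/.
Under (C)V, the unsyllabifiable consonants are /k/, /ɹ/, /l/, /ʃ/, /z/ (no codas are permitted; onsets are limited to one consonant).
Inserting the epenthetic vowel yields /k/ → /ku/, /ɹ/ → /ɹu/, /l/ → /lu/, /ʃ/ → /ʃu/, /z/ → /zu/.

kugozeɹuluʃiʃuzu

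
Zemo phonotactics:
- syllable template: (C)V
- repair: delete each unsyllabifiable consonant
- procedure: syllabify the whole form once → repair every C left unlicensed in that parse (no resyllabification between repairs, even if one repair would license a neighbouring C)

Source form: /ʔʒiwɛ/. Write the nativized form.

ʒiwɛ

Syllabifying with onset maximization leaves /ʔ/ stranded (no codas are permitted; onsets are limited to one consonant).
Deletion applies to /ʔ/.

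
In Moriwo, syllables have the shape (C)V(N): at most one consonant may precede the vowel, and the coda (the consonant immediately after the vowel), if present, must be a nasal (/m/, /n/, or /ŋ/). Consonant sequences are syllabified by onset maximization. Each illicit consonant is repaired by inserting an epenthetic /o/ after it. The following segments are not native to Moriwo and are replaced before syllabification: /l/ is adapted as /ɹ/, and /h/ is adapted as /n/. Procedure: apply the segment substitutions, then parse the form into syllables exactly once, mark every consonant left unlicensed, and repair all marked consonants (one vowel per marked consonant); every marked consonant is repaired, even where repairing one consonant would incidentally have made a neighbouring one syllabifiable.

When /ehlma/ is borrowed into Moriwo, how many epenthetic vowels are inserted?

1

After substitution the input is /enɹma/.
The unsyllabifiable consonants are /ɹ/; each receives one epenthetic vowel.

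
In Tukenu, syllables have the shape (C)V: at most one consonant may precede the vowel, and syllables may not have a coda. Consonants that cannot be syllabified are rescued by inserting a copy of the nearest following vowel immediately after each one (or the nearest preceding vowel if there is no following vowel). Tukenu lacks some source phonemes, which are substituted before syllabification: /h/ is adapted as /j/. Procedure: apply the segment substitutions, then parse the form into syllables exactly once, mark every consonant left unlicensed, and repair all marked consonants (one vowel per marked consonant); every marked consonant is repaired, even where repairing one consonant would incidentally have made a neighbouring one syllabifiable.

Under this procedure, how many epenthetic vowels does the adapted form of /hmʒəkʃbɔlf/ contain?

6

After substitution the input is /jmʒəkʃbɔlf/.
The unsyllabifiable consonants are /j/, /m/, /k/, /ʃ/, /l/, /f/; each receives one epenthetic vowel.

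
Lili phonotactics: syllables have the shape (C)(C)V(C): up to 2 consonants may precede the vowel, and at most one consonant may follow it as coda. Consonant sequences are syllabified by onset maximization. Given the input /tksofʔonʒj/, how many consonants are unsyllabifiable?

The consonants /t/, /ʒ/, /j/ cannot be parsed into a legal (C)(C)V(C) syllable (at most one coda consonant is licensed; onsets may contain at most 2 consonants).

3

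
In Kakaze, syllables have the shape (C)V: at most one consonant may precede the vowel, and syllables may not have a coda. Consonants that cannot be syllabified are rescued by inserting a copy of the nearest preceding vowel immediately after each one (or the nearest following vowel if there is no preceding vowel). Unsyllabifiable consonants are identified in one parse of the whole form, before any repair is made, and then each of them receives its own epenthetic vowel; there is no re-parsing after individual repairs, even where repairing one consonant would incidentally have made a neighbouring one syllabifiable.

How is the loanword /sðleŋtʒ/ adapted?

seðeleŋeteʒe

The consonants /s/, /ð/, /ŋ/, /t/, /ʒ/ cannot be parsed into a legal (C)V syllable (no codas are permitted; onsets are limited to one consonant).
Epenthesis after each stranded consonant: /s/ → /se/, /ð/ → /ðe/, /ŋ/ → /ŋe/, /t/ → /te/, /ʒ/ → /ʒe/.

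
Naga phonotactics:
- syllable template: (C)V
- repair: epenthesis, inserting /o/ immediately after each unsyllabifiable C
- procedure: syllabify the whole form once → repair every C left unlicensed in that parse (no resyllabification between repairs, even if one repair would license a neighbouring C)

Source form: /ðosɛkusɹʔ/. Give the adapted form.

ðosɛkusoɹoʔo

Syllabifying with onset maximization leaves /s/, /ɹ/, /ʔ/ stranded (no codas are permitted; onsets are limited to one consonant).
Inserting the epenthetic vowel yields /s/ → /so/, /ɹ/ → /ɹo/, /ʔ/ → /ʔo/.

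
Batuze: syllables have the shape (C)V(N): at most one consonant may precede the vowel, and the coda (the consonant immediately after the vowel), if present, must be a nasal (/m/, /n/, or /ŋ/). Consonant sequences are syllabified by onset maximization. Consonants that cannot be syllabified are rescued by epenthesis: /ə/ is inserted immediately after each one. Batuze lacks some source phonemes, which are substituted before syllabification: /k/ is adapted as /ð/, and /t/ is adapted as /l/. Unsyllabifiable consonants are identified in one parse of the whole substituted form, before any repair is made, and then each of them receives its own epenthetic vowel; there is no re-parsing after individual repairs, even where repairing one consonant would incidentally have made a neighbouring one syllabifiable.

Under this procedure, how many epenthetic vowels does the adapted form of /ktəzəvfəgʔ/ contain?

After substitution the input is /ðləzəvfəgʔ/.
The unsyllabifiable consonants are /ð/, /v/, /g/, /ʔ/; each receives one epenthetic vowel.

4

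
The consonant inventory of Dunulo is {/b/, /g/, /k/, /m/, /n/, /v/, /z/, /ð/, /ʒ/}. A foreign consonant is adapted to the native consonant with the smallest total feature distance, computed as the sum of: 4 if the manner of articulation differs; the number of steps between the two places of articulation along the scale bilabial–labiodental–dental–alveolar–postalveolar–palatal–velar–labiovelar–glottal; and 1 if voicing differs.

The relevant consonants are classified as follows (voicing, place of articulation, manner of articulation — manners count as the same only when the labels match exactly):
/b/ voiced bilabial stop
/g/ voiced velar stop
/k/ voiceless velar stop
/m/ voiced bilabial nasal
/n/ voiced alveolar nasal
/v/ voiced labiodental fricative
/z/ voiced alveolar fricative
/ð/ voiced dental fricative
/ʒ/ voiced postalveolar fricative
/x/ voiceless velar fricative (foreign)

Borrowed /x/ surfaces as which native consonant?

ʒ

/ʒ/ is closest: same manner (fricative), place distance 2 (velar→postalveolar), voicing differs (+1); total 3. Next closest is /k/ at distance 4.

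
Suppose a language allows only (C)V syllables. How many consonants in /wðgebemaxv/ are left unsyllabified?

4

The consonants /w/, /ð/, /x/, /v/ cannot be parsed into a legal (C)V syllable (no codas are permitted; onsets are limited to one consonant).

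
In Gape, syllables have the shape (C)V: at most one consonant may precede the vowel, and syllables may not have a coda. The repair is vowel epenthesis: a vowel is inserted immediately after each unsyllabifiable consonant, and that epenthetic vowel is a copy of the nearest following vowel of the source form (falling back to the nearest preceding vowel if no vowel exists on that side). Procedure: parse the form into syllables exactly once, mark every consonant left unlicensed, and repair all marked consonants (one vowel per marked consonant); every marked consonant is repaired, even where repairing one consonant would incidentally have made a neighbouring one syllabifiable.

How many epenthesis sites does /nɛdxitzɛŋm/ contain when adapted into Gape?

4

The unsyllabifiable consonants are /d/, /t/, /ŋ/, /m/; each receives one epenthetic vowel.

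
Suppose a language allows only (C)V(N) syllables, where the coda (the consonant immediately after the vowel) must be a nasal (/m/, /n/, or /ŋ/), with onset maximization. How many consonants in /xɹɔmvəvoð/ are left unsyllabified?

2

Under (C)V(N), the unsyllabifiable consonants are /x/, /ð/ (only a nasal (/m/, /n/, or /ŋ/) is licensed in coda position; onsets are limited to one consonant).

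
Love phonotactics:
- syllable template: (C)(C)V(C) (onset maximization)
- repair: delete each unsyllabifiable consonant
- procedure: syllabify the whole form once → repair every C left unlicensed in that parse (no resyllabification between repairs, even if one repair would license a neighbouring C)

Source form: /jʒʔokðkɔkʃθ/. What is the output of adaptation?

Syllabifying with onset maximization leaves /j/, /ʃ/, /θ/ stranded (at most one coda consonant is licensed; onsets may contain at most 2 consonants).
Each unlicensed consonant is deleted: /j/, /ʃ/, /θ/.

ʒʔokðkɔk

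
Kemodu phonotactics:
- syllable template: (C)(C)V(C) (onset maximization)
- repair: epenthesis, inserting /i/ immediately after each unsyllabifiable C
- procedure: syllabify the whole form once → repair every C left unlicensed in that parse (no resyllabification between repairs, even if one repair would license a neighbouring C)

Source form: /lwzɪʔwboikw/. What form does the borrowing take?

liwzɪʔwboikwi

Syllabifying with onset maximization leaves /l/, /w/ stranded (at most one coda consonant is licensed; onsets may contain at most 2 consonants).
Each unlicensed consonant becomes the onset of a new syllable: /l/ → /li/, /w/ → /wi/.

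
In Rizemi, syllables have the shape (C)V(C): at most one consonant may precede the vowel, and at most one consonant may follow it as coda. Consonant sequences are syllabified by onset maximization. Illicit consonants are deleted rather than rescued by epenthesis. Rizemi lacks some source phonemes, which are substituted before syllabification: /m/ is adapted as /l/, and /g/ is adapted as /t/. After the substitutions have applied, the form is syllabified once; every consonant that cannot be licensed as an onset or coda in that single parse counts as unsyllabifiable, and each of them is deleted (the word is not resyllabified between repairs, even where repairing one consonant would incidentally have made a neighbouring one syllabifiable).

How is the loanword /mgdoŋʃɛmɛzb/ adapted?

doŋʃɛlɛz

Substitution: /m/ → /l/, /g/ → /t/, giving /ltdoŋʃɛlɛzb/.
The consonants /l/, /t/, /b/ cannot be parsed into a legal (C)V(C) syllable (at most one coda consonant is licensed; onsets are limited to one consonant).
Deletion applies to /l/, /t/, /b/.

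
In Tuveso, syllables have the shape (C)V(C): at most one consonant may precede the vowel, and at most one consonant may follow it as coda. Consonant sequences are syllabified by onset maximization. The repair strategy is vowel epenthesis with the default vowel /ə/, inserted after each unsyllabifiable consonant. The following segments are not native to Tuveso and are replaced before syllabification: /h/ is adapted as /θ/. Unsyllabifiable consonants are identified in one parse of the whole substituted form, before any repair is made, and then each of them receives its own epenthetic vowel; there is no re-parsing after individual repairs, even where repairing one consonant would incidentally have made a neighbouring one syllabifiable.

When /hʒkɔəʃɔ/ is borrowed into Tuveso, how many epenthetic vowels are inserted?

After substitution the input is /θʒkɔəʃɔ/.
The unsyllabifiable consonants are /θ/, /ʒ/; each receives one epenthetic vowel.

2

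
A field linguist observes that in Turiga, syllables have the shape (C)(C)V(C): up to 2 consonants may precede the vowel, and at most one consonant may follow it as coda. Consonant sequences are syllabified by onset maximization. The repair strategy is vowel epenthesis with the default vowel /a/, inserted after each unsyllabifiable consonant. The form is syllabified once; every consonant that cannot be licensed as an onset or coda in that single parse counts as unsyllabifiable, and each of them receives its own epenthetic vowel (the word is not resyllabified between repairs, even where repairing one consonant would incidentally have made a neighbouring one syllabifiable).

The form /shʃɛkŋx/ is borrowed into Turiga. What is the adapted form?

Syllabifying with onset maximization leaves /s/, /ŋ/, /x/ stranded (at most one coda consonant is licensed; onsets may contain at most 2 consonants).
Each unlicensed consonant becomes the onset of a new syllable: /s/ → /sa/, /ŋ/ → /ŋa/, /x/ → /xa/.

sahʃɛkŋaxa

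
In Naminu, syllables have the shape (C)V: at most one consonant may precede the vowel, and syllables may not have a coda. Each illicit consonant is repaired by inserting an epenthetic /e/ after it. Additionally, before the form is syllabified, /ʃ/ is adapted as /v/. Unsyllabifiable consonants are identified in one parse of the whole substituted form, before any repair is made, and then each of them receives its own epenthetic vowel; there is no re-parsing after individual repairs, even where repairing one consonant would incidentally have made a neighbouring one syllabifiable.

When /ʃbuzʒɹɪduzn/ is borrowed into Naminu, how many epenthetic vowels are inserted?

5

After substitution the input is /vbuzʒɹɪduzn/.
The unsyllabifiable consonants are /v/, /z/, /ʒ/, /z/, /n/; each receives one epenthetic vowel.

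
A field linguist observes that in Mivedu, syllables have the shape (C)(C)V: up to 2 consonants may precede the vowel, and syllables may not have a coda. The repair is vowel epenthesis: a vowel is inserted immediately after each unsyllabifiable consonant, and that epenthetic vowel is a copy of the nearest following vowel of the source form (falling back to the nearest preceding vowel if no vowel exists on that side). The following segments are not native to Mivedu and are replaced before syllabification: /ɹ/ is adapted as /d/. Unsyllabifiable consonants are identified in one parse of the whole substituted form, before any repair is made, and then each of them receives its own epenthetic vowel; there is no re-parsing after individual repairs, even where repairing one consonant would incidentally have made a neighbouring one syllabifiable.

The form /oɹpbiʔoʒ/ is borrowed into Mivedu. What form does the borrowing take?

odipbiʔoʒo

Substitution: /ɹ/ → /d/, giving /odpbiʔoʒ/.
Syllabifying with onset maximization leaves /d/, /ʒ/ stranded (no codas are permitted; onsets may contain at most 2 consonants).
Epenthesis after each stranded consonant: /d/ → /di/, /ʒ/ → /ʒo/.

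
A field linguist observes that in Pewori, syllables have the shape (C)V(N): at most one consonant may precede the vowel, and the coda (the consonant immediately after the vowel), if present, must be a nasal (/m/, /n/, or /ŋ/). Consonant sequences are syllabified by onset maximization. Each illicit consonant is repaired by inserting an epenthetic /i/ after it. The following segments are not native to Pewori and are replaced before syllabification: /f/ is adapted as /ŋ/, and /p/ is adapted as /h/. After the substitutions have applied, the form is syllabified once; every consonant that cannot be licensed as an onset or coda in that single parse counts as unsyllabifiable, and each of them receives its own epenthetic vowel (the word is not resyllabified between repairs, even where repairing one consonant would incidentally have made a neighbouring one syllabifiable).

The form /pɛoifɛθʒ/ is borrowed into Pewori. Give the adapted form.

Substitution: /p/ → /h/, /f/ → /ŋ/, giving /hɛoiŋɛθʒ/.
Under (C)V(N), the unsyllabifiable consonants are /θ/, /ʒ/ (only a nasal (/m/, /n/, or /ŋ/) is licensed in coda position; onsets are limited to one consonant).
Epenthesis after each stranded consonant: /θ/ → /θi/, /ʒ/ → /ʒi/.

hɛoiŋɛθiʒi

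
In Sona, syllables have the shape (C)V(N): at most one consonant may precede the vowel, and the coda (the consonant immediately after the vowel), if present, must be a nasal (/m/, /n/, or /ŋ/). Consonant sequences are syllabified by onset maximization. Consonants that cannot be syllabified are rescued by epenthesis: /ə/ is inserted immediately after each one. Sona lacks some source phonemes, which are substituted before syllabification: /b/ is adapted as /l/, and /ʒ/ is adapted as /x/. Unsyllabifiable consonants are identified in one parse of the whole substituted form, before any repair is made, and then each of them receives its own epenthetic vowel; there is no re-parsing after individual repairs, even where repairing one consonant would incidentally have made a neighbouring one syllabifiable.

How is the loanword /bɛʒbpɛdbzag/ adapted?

Substitution: /b/ → /l/, /ʒ/ → /x/, giving /lɛxlpɛdlzag/.
The consonants /x/, /l/, /d/, /l/, /g/ cannot be parsed into a legal (C)V(N) syllable (only a nasal (/m/, /n/, or /ŋ/) is licensed in coda position; onsets are limited to one consonant).
Each unlicensed consonant becomes the onset of a new syllable: /x/ → /xə/, /l/ → /lə/, /d/ → /də/, /l/ → /lə/, /g/ → /gə/.

lɛxələpɛdələzagə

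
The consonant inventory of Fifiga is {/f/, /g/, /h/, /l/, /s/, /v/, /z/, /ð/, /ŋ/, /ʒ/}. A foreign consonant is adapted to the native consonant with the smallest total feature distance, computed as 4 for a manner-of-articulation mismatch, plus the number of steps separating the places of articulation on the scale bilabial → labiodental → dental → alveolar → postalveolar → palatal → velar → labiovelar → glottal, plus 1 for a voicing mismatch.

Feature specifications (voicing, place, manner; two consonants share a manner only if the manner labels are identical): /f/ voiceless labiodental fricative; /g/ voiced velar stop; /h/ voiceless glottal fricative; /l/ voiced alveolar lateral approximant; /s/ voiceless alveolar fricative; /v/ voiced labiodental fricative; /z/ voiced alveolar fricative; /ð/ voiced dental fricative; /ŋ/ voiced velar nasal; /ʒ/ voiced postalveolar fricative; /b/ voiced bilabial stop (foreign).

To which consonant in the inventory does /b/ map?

/v/ is closest: manner differs (stop→fricative, +4), place distance 1 (bilabial→labiodental), same voicing; total 5. Next closest is /f/ at distance 6.

v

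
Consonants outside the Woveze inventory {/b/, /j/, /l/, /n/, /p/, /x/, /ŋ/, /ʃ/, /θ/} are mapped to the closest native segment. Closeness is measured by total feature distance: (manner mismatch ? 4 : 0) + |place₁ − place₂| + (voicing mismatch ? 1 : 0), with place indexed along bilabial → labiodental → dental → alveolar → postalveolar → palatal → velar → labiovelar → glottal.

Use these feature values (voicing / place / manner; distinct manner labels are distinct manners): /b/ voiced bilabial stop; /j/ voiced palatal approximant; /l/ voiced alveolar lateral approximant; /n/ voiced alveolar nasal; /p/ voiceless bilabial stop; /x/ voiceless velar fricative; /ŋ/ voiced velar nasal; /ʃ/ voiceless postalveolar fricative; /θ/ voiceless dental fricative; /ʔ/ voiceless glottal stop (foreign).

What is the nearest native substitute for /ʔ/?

/x/ is closest: manner differs (stop→fricative, +4), place distance 2 (glottal→velar), same voicing; total 6. Next closest is /ŋ/ at distance 7.

x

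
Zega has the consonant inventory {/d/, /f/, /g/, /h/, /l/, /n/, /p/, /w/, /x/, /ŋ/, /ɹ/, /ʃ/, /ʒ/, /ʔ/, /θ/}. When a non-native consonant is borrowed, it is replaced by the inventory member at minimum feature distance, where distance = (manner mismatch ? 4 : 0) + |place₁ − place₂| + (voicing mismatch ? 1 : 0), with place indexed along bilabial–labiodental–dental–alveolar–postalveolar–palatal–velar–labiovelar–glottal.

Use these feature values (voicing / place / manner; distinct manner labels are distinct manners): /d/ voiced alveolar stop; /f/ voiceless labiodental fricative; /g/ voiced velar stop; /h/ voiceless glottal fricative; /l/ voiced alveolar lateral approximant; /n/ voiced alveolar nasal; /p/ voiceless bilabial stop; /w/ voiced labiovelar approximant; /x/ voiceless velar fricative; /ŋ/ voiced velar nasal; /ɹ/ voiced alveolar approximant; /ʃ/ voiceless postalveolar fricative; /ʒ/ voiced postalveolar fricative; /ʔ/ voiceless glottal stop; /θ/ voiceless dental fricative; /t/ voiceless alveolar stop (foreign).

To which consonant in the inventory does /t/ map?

/d/ is closest: same manner (stop), place distance 0 (alveolar→alveolar), voicing differs (+1); total 1. Next closest is /p/ at distance 3.

d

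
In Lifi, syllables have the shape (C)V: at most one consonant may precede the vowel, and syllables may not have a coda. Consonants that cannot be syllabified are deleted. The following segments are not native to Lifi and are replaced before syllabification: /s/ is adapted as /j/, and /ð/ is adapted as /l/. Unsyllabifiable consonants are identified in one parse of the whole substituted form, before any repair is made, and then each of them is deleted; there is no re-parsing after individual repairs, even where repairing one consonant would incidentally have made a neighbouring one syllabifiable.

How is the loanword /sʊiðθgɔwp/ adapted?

Substitution: /s/ → /j/, /ð/ → /l/, giving /jʊilθgɔwp/.
The consonants /l/, /θ/, /w/, /p/ cannot be parsed into a legal (C)V syllable (no codas are permitted; onsets are limited to one consonant).
Deletion applies to /l/, /θ/, /w/, /p/.

jʊigɔ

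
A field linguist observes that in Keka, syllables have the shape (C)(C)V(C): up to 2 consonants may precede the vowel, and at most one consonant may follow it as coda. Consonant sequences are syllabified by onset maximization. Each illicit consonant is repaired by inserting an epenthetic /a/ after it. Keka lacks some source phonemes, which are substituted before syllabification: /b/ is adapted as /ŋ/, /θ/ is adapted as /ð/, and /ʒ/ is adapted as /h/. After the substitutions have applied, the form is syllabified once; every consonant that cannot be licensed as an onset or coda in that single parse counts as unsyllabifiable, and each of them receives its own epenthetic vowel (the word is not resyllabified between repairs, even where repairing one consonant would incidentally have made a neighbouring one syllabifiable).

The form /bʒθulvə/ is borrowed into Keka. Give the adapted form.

ŋahðulvə

Substitution: /b/ → /ŋ/, /ʒ/ → /h/, /θ/ → /ð/, giving /ŋhðulvə/.
The consonants /ŋ/ cannot be parsed into a legal (C)(C)V(C) syllable (at most one coda consonant is licensed; onsets may contain at most 2 consonants).
Inserting the epenthetic vowel yields /ŋ/ → /ŋa/.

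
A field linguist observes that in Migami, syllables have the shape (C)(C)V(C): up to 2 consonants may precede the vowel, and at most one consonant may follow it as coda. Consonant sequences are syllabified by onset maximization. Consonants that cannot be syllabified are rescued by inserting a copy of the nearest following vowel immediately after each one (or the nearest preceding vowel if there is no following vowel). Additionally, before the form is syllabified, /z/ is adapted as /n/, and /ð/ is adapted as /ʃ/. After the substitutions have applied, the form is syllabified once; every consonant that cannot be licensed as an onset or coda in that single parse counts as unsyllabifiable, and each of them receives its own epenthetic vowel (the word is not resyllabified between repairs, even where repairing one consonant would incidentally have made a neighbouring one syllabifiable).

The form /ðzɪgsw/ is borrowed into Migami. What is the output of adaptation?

Substitution: /ð/ → /ʃ/, /z/ → /n/, giving /ʃnɪgsw/.
Under (C)(C)V(C), the unsyllabifiable consonants are /s/, /w/ (at most one coda consonant is licensed; onsets may contain at most 2 consonants).
Epenthesis after each stranded consonant: /s/ → /sɪ/, /w/ → /wɪ/.

ʃnɪgsɪwɪ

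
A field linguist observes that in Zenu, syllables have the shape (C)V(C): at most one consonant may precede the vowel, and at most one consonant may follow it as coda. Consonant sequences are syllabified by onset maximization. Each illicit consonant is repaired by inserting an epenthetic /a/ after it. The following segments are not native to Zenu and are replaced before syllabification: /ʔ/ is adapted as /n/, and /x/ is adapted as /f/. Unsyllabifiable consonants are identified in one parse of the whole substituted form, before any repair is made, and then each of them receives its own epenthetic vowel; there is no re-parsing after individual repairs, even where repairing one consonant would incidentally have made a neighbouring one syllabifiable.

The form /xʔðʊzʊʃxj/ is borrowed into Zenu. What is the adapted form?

Substitution: /x/ → /f/, /ʔ/ → /n/, giving /fnðʊzʊʃfj/.
Syllabifying with onset maximization leaves /f/, /n/, /f/, /j/ stranded (at most one coda consonant is licensed; onsets are limited to one consonant).
Epenthesis after each stranded consonant: /f/ → /fa/, /n/ → /na/, /f/ → /fa/, /j/ → /ja/.

fanaðʊzʊʃfaja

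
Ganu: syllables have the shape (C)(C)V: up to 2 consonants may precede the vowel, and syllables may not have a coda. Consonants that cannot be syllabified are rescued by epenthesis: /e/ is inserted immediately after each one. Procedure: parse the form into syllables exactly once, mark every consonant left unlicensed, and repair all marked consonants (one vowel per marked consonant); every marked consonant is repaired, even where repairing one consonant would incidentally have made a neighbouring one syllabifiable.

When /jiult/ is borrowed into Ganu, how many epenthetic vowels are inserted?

The unsyllabifiable consonants are /l/, /t/; each receives one epenthetic vowel.

2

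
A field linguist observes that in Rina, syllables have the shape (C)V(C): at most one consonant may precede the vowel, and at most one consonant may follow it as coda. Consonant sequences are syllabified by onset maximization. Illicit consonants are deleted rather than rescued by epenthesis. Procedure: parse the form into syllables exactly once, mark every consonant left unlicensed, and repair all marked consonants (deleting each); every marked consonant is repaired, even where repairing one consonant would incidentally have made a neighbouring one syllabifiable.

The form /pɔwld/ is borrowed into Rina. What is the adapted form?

pɔw

Under (C)V(C), the unsyllabifiable consonants are /l/, /d/ (at most one coda consonant is licensed; onsets are limited to one consonant).
Deletion applies to /l/, /d/.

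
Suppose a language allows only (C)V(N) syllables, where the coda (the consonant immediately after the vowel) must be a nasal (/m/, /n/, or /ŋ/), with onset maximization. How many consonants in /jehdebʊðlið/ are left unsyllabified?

Under (C)V(N), the unsyllabifiable consonants are /h/, /ð/, /ð/ (only a nasal (/m/, /n/, or /ŋ/) is licensed in coda position; onsets are limited to one consonant).

3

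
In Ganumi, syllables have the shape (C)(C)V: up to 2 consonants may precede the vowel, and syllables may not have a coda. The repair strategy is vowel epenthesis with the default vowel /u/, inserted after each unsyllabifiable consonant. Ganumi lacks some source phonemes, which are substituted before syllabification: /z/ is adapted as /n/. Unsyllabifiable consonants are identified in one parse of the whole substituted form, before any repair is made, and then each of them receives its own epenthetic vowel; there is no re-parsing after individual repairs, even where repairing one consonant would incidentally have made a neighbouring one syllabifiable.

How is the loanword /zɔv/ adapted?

Substitution: /z/ → /n/, giving /nɔv/.
The consonants /v/ cannot be parsed into a legal (C)(C)V syllable (no codas are permitted; onsets may contain at most 2 consonants).
Inserting the epenthetic vowel yields /v/ → /vu/.

nɔvu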